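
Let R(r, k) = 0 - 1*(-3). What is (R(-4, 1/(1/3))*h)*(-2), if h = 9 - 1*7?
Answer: -12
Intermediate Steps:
h = 2 (h = 9 - 7 = 2)
R(r, k) = 3 (R(r, k) = 0 + 3 = 3)
(R(-4, 1/(1/3))*h)*(-2) = (3*2)*(-2) = 6*(-2) = -12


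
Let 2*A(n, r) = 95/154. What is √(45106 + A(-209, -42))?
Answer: √1069741211/154 ≈ 212.38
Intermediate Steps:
A(n, r) = 95/308 (A(n, r) = (95/154)/2 = (95*(1/154))/2 = (½)*(95/154) = 95/308)
√(45106 + A(-209, -42)) = √(45106 + 95/308) = √(13892743/308) = √1069741211/154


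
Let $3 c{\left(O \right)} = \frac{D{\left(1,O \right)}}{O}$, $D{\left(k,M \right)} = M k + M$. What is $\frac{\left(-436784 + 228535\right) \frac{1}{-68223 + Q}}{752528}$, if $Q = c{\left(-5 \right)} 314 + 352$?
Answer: $\frac{624747}{152751896080} \approx 4.0899 \cdot 10^{-6}$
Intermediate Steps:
$D{\left(k,M \right)} = M + M k$
$c{\left(O \right)} = \frac{2}{3}$ ($c{\left(O \right)} = \frac{O \left(1 + 1\right) \frac{1}{O}}{3} = \frac{O 2 \frac{1}{O}}{3} = \frac{2 O \frac{1}{O}}{3} = \frac{1}{3} \cdot 2 = \frac{2}{3}$)
$Q = \frac{1684}{3}$ ($Q = \frac{2}{3} \cdot 314 + 352 = \frac{628}{3} + 352 = \frac{1684}{3} \approx 561.33$)
$\frac{\left(-436784 + 228535\right) \frac{1}{-68223 + Q}}{752528} = \frac{\left(-436784 + 228535\right) \frac{1}{-68223 + \frac{1684}{3}}}{752528} = - \frac{208249}{- \frac{202985}{3}} \cdot \frac{1}{752528} = \left(-208249\right) \left(- \frac{3}{202985}\right) \frac{1}{752528} = \frac{624747}{202985} \cdot \frac{1}{752528} = \frac{624747}{152751896080}$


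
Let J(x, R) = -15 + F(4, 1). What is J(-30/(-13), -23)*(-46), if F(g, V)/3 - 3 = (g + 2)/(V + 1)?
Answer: -138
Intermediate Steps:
F(g, V) = 9 + 3*(2 + g)/(1 + V) (F(g, V) = 9 + 3*((g + 2)/(V + 1)) = 9 + 3*((2 + g)/(1 + V)) = 9 + 3*(2 + g)/(1 + V))
J(x, R) = 3 (J(x, R) = -15 + 3*(5 + 4 + 3*1)/(1 + 1) = -15 + 3*(5 + 4 + 3)/2 = -15 + 3*(1/2)*12 = -15 + 18 = 3)
J(-30/(-13), -23)*(-46) = 3*(-46) = -138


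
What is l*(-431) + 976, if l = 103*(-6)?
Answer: 267334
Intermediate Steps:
l = -618
l*(-431) + 976 = -618*(-431) + 976 = 266358 + 976 = 267334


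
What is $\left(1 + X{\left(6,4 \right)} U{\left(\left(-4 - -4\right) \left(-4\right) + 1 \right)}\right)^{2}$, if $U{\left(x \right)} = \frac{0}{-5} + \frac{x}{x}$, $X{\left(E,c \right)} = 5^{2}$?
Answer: $676$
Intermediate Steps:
$X{\left(E,c \right)} = 25$
$U{\left(x \right)} = 1$ ($U{\left(x \right)} = 0 \left(- \frac{1}{5}\right) + 1 = 0 + 1 = 1$)
$\left(1 + X{\left(6,4 \right)} U{\left(\left(-4 - -4\right) \left(-4\right) + 1 \right)}\right)^{2} = \left(1 + 25 \cdot 1\right)^{2} = \left(1 + 25\right)^{2} = 26^{2} = 676$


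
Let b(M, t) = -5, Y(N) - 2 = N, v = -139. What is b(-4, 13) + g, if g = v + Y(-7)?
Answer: -149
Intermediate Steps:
Y(N) = 2 + N
g = -144 (g = -139 + (2 - 7) = -139 - 5 = -144)
b(-4, 13) + g = -5 - 144 = -149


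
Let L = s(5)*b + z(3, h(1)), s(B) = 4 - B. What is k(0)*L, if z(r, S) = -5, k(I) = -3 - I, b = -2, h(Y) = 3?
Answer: 9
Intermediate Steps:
L = -3 (L = (4 - 1*5)*(-2) - 5 = (4 - 5)*(-2) - 5 = -1*(-2) - 5 = 2 - 5 = -3)
k(0)*L = (-3 - 1*0)*(-3) = (-3 + 0)*(-3) = -3*(-3) = 9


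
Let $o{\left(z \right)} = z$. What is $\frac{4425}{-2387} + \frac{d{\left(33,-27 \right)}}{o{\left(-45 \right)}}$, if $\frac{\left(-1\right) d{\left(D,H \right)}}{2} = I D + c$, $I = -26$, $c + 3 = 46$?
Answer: $- \frac{817987}{21483} \approx -38.076$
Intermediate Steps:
$c = 43$ ($c = -3 + 46 = 43$)
$d{\left(D,H \right)} = -86 + 52 D$ ($d{\left(D,H \right)} = - 2 \left(- 26 D + 43\right) = - 2 \left(43 - 26 D\right) = -86 + 52 D$)
$\frac{4425}{-2387} + \frac{d{\left(33,-27 \right)}}{o{\left(-45 \right)}} = \frac{4425}{-2387} + \frac{-86 + 52 \cdot 33}{-45} = 4425 \left(- \frac{1}{2387}\right) + \left(-86 + 1716\right) \left(- \frac{1}{45}\right) = - \frac{4425}{2387} + 1630 \left(- \frac{1}{45}\right) = - \frac{4425}{2387} - \frac{326}{9} = - \frac{817987}{21483}$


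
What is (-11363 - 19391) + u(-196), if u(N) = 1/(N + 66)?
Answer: -3998021/130 ≈ -30754.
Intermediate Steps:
u(N) = 1/(66 + N)
(-11363 - 19391) + u(-196) = (-11363 - 19391) + 1/(66 - 196) = -30754 + 1/(-130) = -30754 - 1/130 = -3998021/130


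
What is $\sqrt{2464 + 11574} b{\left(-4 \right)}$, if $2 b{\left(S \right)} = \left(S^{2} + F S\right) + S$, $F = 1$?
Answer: $4 \sqrt{14038} \approx 473.93$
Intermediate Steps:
$b{\left(S \right)} = S + \frac{S^{2}}{2}$ ($b{\left(S \right)} = \frac{\left(S^{2} + 1 S\right) + S}{2} = \frac{\left(S^{2} + S\right) + S}{2} = \frac{\left(S + S^{2}\right) + S}{2} = \frac{S^{2} + 2 S}{2} = S + \frac{S^{2}}{2}$)
$\sqrt{2464 + 11574} b{\left(-4 \right)} = \sqrt{2464 + 11574} \cdot \frac{1}{2} \left(-4\right) \left(2 - 4\right) = \sqrt{14038} \cdot \frac{1}{2} \left(-4\right) \left(-2\right) = \sqrt{14038} \cdot 4 = 4 \sqrt{14038}$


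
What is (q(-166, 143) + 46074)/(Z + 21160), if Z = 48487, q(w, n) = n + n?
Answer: 46360/69647 ≈ 0.66564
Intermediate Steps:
q(w, n) = 2*n
(q(-166, 143) + 46074)/(Z + 21160) = (2*143 + 46074)/(48487 + 21160) = (286 + 46074)/69647 = 46360*(1/69647) = 46360/69647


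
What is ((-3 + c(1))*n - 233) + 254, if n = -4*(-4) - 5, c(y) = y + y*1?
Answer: 10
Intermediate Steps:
c(y) = 2*y (c(y) = y + y = 2*y)
n = 11 (n = 16 - 5 = 11)
((-3 + c(1))*n - 233) + 254 = ((-3 + 2*1)*11 - 233) + 254 = ((-3 + 2)*11 - 233) + 254 = (-1*11 - 233) + 254 = (-11 - 233) + 254 = -244 + 254 = 10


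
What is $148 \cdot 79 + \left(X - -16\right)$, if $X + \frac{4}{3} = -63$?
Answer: $\frac{34931}{3} \approx 11644.0$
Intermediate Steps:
$X = - \frac{193}{3}$ ($X = - \frac{4}{3} - 63 = - \frac{193}{3} \approx -64.333$)
$148 \cdot 79 + \left(X - -16\right) = 148 \cdot 79 - \frac{145}{3} = 11692 + \left(- \frac{193}{3} + 16\right) = 11692 - \frac{145}{3} = \frac{34931}{3}$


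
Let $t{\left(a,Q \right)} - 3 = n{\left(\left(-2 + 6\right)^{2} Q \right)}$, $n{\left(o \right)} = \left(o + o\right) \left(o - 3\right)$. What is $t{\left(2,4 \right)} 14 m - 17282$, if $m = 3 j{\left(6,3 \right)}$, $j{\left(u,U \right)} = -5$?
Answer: $-1657592$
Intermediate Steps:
$n{\left(o \right)} = 2 o \left(-3 + o\right)$
$t{\left(a,Q \right)} = 3 + 32 Q \left(-3 + 16 Q\right)$ ($t{\left(a,Q \right)} = 3 + 2 \left(-2 + 6\right)^{2} Q \left(-3 + \left(-2 + 6\right)^{2} Q\right) = 3 + 2 \cdot 4^{2} Q \left(-3 + 4^{2} Q\right) = 3 + 2 \cdot 16 Q \left(-3 + 16 Q\right) = 3 + 32 Q \left(-3 + 16 Q\right)$)
$m = -15$ ($m = 3 \left(-5\right) = -15$)
$t{\left(2,4 \right)} 14 m - 17282 = \left(3 + 32 \cdot 4 \left(-3 + 16 \cdot 4\right)\right) 14 \left(-15\right) - 17282 = \left(3 + 32 \cdot 4 \left(-3 + 64\right)\right) 14 \left(-15\right) - 17282 = \left(3 + 32 \cdot 4 \cdot 61\right) 14 \left(-15\right) - 17282 = \left(3 + 7808\right) 14 \left(-15\right) - 17282 = 7811 \cdot 14 \left(-15\right) - 17282 = 109354 \left(-15\right) - 17282 = -1640310 - 17282 = -1657592$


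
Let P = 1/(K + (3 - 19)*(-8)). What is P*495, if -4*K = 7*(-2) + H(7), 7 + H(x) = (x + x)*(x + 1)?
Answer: 1980/421 ≈ 4.7031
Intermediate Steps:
H(x) = -7 + 2*x*(1 + x) (H(x) = -7 + (x + x)*(x + 1) = -7 + (2*x)*(1 + x) = -7 + 2*x*(1 + x))
K = -91/4 (K = -(7*(-2) + (-7 + 2*7 + 2*7²))/4 = -(-14 + (-7 + 14 + 2*49))/4 = -(-14 + (-7 + 14 + 98))/4 = -(-14 + 105)/4 = -¼*91 = -91/4 ≈ -22.750)
P = 4/421 (P = 1/(-91/4 + (3 - 19)*(-8)) = 1/(-91/4 - 16*(-8)) = 1/(-91/4 + 128) = 1/(421/4) = 4/421 ≈ 0.0095012)
P*495 = (4/421)*495 = 1980/421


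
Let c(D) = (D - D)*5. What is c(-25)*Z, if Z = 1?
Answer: 0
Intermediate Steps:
c(D) = 0 (c(D) = 0*5 = 0)
c(-25)*Z = 0*1 = 0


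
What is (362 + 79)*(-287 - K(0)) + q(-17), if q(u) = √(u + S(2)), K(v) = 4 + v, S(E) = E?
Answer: -128331 + I*√15 ≈ -1.2833e+5 + 3.873*I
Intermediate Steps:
q(u) = √(2 + u) (q(u) = √(u + 2) = √(2 + u))
(362 + 79)*(-287 - K(0)) + q(-17) = (362 + 79)*(-287 - (4 + 0)) + √(2 - 17) = 441*(-287 - 1*4) + √(-15) = 441*(-287 - 4) + I*√15 = 441*(-291) + I*√15 = -128331 + I*√15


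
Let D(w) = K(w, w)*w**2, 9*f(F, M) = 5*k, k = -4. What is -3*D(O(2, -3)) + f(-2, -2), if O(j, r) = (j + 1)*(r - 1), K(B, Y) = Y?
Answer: 46636/9 ≈ 5181.8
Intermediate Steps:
f(F, M) = -20/9 (f(F, M) = (5*(-4))/9 = (1/9)*(-20) = -20/9)
O(j, r) = (1 + j)*(-1 + r)
D(w) = w**3 (D(w) = w*w**2 = w**3)
-3*D(O(2, -3)) + f(-2, -2) = -3*(-1 - 3 - 1*2 + 2*(-3))**3 - 20/9 = -3*(-1 - 3 - 2 - 6)**3 - 20/9 = -3*(-12)**3 - 20/9 = -3*(-1728) - 20/9 = 5184 - 20/9 = 46636/9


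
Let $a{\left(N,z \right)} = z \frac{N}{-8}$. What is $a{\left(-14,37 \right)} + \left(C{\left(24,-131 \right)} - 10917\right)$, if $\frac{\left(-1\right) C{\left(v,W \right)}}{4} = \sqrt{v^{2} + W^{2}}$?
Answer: $- \frac{43409}{4} - 4 \sqrt{17737} \approx -11385.0$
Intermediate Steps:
$C{\left(v,W \right)} = - 4 \sqrt{W^{2} + v^{2}}$ ($C{\left(v,W \right)} = - 4 \sqrt{v^{2} + W^{2}} = - 4 \sqrt{W^{2} + v^{2}}$)
$a{\left(N,z \right)} = - \frac{N z}{8}$ ($a{\left(N,z \right)} = z N \left(- \frac{1}{8}\right) = z \left(- \frac{N}{8}\right) = - \frac{N z}{8}$)
$a{\left(-14,37 \right)} + \left(C{\left(24,-131 \right)} - 10917\right) = \left(- \frac{1}{8}\right) \left(-14\right) 37 - \left(10917 + 4 \sqrt{\left(-131\right)^{2} + 24^{2}}\right) = \frac{259}{4} - \left(10917 + 4 \sqrt{17161 + 576}\right) = \frac{259}{4} - \left(10917 + 4 \sqrt{17737}\right) = - \frac{43409}{4} - 4 \sqrt{17737}$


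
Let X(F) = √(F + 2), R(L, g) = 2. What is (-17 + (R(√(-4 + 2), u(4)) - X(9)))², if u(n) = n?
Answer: (15 + √11)² ≈ 335.50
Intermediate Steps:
X(F) = √(2 + F)
(-17 + (R(√(-4 + 2), u(4)) - X(9)))² = (-17 + (2 - √(2 + 9)))² = (-17 + (2 - √11))² = (-15 - √11)²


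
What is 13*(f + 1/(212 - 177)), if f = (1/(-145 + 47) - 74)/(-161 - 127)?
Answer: 523861/141120 ≈ 3.7122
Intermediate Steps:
f = 7253/28224 (f = (1/(-98) - 74)/(-288) = (-1/98 - 74)*(-1/288) = -7253/98*(-1/288) = 7253/28224 ≈ 0.25698)
13*(f + 1/(212 - 177)) = 13*(7253/28224 + 1/(212 - 177)) = 13*(7253/28224 + 1/35) = 13*(40297/141120) = 523861/141120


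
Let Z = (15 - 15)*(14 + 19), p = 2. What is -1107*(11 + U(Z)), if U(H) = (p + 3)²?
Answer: -39852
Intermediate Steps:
Z = 0 (Z = 0*33 = 0)
U(H) = 25 (U(H) = (2 + 3)² = 5² = 25)
-1107*(11 + U(Z)) = -1107*(11 + 25) = -1107*36 = -39852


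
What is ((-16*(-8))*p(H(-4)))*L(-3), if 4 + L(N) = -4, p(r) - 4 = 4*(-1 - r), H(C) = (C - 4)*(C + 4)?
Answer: 0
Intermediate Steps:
H(C) = (-4 + C)*(4 + C)
p(r) = -4*r (p(r) = 4 + 4*(-1 - r) = 4 + (-4 - 4*r) = -4*r)
L(N) = -8 (L(N) = -4 - 4 = -8)
((-16*(-8))*p(H(-4)))*L(-3) = ((-16*(-8))*(-4*(-16 + (-4)**2)))*(-8) = (128*(-4*(-16 + 16)))*(-8) = (128*(-4*0))*(-8) = (128*0)*(-8) = 0*(-8) = 0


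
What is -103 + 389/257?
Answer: -26082/257 ≈ -101.49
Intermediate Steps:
-103 + 389/257 = -26082/257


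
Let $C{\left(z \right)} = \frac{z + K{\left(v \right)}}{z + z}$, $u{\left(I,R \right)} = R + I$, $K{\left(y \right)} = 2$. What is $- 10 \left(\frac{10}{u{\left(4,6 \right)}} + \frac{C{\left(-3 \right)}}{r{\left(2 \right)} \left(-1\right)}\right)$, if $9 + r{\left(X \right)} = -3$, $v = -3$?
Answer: $- \frac{365}{36} \approx -10.139$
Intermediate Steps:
$r{\left(X \right)} = -12$ ($r{\left(X \right)} = -9 - 3 = -12$)
$u{\left(I,R \right)} = I + R$
$C{\left(z \right)} = \frac{2 + z}{2 z}$ ($C{\left(z \right)} = \frac{z + 2}{z + z} = \frac{2 + z}{2 z}$)
$- 10 \left(\frac{10}{u{\left(4,6 \right)}} + \frac{C{\left(-3 \right)}}{r{\left(2 \right)} \left(-1\right)}\right) = - 10 \left(\frac{10}{4 + 6} + \frac{\frac{1}{2} \frac{1}{-3} \left(2 - 3\right)}{\left(-12\right) \left(-1\right)}\right) = - 10 \left(\frac{10}{10} + \frac{\frac{1}{2} \left(- \frac{1}{3}\right) \left(-1\right)}{12}\right) = - 10 \left(10 \cdot \frac{1}{10} + \frac{1}{6} \cdot \frac{1}{12}\right) = - 10 \left(1 + \frac{1}{72}\right) = \left(-10\right) \frac{73}{72} = - \frac{365}{36}$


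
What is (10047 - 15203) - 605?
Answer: -5761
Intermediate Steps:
(10047 - 15203) - 605 = -5156 - 605 = -5761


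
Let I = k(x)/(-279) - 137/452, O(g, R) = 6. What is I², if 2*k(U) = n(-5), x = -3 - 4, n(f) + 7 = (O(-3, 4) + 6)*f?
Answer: 532732561/15903227664 ≈ 0.033498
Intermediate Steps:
n(f) = -7 + 12*f (n(f) = -7 + (6 + 6)*f = -7 + 12*f)
x = -7
k(U) = -67/2 (k(U) = (-7 + 12*(-5))/2 = (-7 - 60)/2 = (½)*(-67) = -67/2)
I = -23081/126108 (I = -67/2/(-279) - 137/452 = -67/2*(-1/279) - 137*1/452 = 67/558 - 137/452 = -23081/126108 ≈ -0.18303)
I² = (-23081/126108)² = 532732561/15903227664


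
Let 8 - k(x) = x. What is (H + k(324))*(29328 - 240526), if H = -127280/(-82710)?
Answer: 549306567784/8271 ≈ 6.6414e+7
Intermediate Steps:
k(x) = 8 - x
H = 12728/8271 (H = -127280*(-1/82710) = 12728/8271 ≈ 1.5389)
(H + k(324))*(29328 - 240526) = (12728/8271 + (8 - 1*324))*(29328 - 240526) = (12728/8271 + (8 - 324))*(-211198) = (12728/8271 - 316)*(-211198) = -2600908/8271*(-211198) = 549306567784/8271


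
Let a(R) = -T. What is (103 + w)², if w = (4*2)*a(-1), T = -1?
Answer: 12321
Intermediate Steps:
a(R) = 1 (a(R) = -1*(-1) = 1)
w = 8 (w = (4*2)*1 = 8*1 = 8)
(103 + w)² = (103 + 8)² = 111² = 12321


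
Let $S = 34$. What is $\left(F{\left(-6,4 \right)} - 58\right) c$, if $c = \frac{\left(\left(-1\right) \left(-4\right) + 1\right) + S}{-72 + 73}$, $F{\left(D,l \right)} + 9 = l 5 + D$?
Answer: $-2067$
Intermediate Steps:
$F{\left(D,l \right)} = -9 + D + 5 l$ ($F{\left(D,l \right)} = -9 + \left(l 5 + D\right) = -9 + \left(5 l + D\right) = -9 + \left(D + 5 l\right) = -9 + D + 5 l$)
$c = 39$ ($c = \frac{\left(\left(-1\right) \left(-4\right) + 1\right) + 34}{-72 + 73} = \frac{\left(4 + 1\right) + 34}{1} = \left(5 + 34\right) 1 = 39 \cdot 1 = 39$)
$\left(F{\left(-6,4 \right)} - 58\right) c = \left(\left(-9 - 6 + 5 \cdot 4\right) - 58\right) 39 = \left(\left(-9 - 6 + 20\right) - 58\right) 39 = \left(5 - 58\right) 39 = \left(-53\right) 39 = -2067$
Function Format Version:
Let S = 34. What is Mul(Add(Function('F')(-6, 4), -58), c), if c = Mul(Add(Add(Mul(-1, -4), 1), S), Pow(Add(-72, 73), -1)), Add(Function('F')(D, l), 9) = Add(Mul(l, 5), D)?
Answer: -2067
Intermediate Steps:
Function('F')(D, l) = Add(-9, D, Mul(5, l)) (Function('F')(D, l) = Add(-9, Add(Mul(l, 5), D)) = Add(-9, Add(Mul(5, l), D)) = Add(-9, Add(D, Mul(5, l))) = Add(-9, D, Mul(5, l)))
c = 39 (c = Mul(Add(Add(Mul(-1, -4), 1), 34), Pow(Add(-72, 73), -1)) = Mul(Add(Add(4, 1), 34), Pow(1, -1)) = Mul(Add(5, 34), 1) = Mul(39, 1) = 39)
Mul(Add(Function('F')(-6, 4), -58), c) = Mul(Add(Add(-9, -6, Mul(5, 4)), -58), 39) = Mul(Add(Add(-9, -6, 20), -58), 39) = Mul(Add(5, -58), 39) = Mul(-53, 39) = -2067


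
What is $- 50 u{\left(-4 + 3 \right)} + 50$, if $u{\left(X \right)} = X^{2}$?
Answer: $0$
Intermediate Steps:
$- 50 u{\left(-4 + 3 \right)} + 50 = - 50 \left(-4 + 3\right)^{2} + 50 = - 50 \left(-1\right)^{2} + 50 = \left(-50\right) 1 + 50 = -50 + 50 = 0$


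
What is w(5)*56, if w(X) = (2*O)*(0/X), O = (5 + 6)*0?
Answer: 0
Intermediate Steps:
O = 0 (O = 11*0 = 0)
w(X) = 0 (w(X) = (2*0)*(0/X) = 0*0 = 0)
w(5)*56 = 0*56 = 0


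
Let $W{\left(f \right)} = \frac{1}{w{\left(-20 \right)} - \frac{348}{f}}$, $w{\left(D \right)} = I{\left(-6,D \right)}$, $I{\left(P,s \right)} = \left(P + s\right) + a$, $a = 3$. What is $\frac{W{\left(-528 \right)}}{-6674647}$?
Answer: $\frac{44}{6561178001} \approx 6.7061 \cdot 10^{-9}$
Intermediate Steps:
$I{\left(P,s \right)} = 3 + P + s$ ($I{\left(P,s \right)} = \left(P + s\right) + 3 = 3 + P + s$)
$w{\left(D \right)} = -3 + D$ ($w{\left(D \right)} = 3 - 6 + D = -3 + D$)
$W{\left(f \right)} = \frac{1}{-23 - \frac{348}{f}}$ ($W{\left(f \right)} = \frac{1}{\left(-3 - 20\right) - \frac{348}{f}} = \frac{1}{-23 - \frac{348}{f}}$)
$\frac{W{\left(-528 \right)}}{-6674647} = \frac{\left(-1\right) \left(-528\right) \frac{1}{348 + 23 \left(-528\right)}}{-6674647} = \left(-1\right) \left(-528\right) \frac{1}{348 - 12144} \left(- \frac{1}{6674647}\right) = \left(-1\right) \left(-528\right) \frac{1}{-11796} \left(- \frac{1}{6674647}\right) = \left(-1\right) \left(-528\right) \left(- \frac{1}{11796}\right) \left(- \frac{1}{6674647}\right) = \left(- \frac{44}{983}\right) \left(- \frac{1}{6674647}\right) = \frac{44}{6561178001}$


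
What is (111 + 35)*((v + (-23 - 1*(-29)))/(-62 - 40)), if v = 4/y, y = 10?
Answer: -2336/255 ≈ -9.1608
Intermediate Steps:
v = 2/5 (v = 4/10 = 4*(1/10) = 2/5 ≈ 0.40000)
(111 + 35)*((v + (-23 - 1*(-29)))/(-62 - 40)) = (111 + 35)*((2/5 + (-23 - 1*(-29)))/(-62 - 40)) = 146*((2/5 + (-23 + 29))/(-102)) = 146*((2/5 + 6)*(-1/102)) = 146*((32/5)*(-1/102)) = 146*(-16/255) = -2336/255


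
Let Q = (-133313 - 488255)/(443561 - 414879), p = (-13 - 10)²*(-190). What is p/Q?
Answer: 720706955/155392 ≈ 4638.0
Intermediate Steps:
p = -100510 (p = (-23)²*(-190) = 529*(-190) = -100510)
Q = -310784/14341 (Q = -621568/28682 = -621568*1/28682 = -310784/14341 ≈ -21.671)
p/Q = -100510/(-310784/14341) = -100510*(-14341/310784) = 720706955/155392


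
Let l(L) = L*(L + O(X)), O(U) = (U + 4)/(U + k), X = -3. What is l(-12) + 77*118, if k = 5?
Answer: 9224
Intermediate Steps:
O(U) = (4 + U)/(5 + U) (O(U) = (U + 4)/(U + 5) = (4 + U)/(5 + U))
l(L) = L*(½ + L) (l(L) = L*(L + (4 - 3)/(5 - 3)) = L*(L + 1/2) = L*(L + (½)*1) = L*(L + ½) = L*(½ + L))
l(-12) + 77*118 = -12*(½ - 12) + 77*118 = -12*(-23/2) + 9086 = 138 + 9086 = 9224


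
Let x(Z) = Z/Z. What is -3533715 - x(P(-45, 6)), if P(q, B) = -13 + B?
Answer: -3533716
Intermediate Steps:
x(Z) = 1
-3533715 - x(P(-45, 6)) = -3533715 - 1*1 = -3533715 - 1 = -3533716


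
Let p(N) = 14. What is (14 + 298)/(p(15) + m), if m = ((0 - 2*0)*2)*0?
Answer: 156/7 ≈ 22.286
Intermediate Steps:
m = 0 (m = ((0 + 0)*2)*0 = (0*2)*0 = 0*0 = 0)
(14 + 298)/(p(15) + m) = (14 + 298)/(14 + 0) = 312/14 = 312*(1/14) = 156/7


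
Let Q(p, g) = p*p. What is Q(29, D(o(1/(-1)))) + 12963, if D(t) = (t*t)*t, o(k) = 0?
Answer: 13804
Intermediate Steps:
D(t) = t³ (D(t) = t²*t = t³)
Q(p, g) = p²
Q(29, D(o(1/(-1)))) + 12963 = 29² + 12963 = 841 + 12963 = 13804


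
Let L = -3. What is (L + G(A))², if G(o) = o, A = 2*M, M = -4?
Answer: 121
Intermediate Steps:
A = -8 (A = 2*(-4) = -8)
(L + G(A))² = (-3 - 8)² = (-11)² = 121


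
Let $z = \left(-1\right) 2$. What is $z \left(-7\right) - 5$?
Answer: $9$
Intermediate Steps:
$z = -2$
$z \left(-7\right) - 5 = \left(-2\right) \left(-7\right) - 5 = 14 - 5 = 9$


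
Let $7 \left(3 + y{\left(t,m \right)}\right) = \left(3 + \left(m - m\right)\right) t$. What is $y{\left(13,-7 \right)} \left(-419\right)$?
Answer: $- \frac{7542}{7} \approx -1077.4$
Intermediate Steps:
$y{\left(t,m \right)} = -3 + \frac{3 t}{7}$ ($y{\left(t,m \right)} = -3 + \frac{\left(3 + \left(m - m\right)\right) t}{7} = -3 + \frac{\left(3 + 0\right) t}{7} = -3 + \frac{3 t}{7}$)
$y{\left(13,-7 \right)} \left(-419\right) = \left(-3 + \frac{3}{7} \cdot 13\right) \left(-419\right) = \left(-3 + \frac{39}{7}\right) \left(-419\right) = \frac{18}{7} \left(-419\right) = - \frac{7542}{7}$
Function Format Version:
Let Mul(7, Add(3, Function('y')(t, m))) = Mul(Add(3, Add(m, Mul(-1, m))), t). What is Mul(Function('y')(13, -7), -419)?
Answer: Rational(-7542, 7) ≈ -1077.4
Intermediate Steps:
Function('y')(t, m) = Add(-3, Mul(Rational(3, 7), t)) (Function('y')(t, m) = Add(-3, Mul(Rational(1, 7), Mul(Add(3, Add(m, Mul(-1, m))), t))) = Add(-3, Mul(Rational(1, 7), Mul(Add(3, 0), t))) = Add(-3, Mul(Rational(1, 7), Mul(3, t))) = Add(-3, Mul(Rational(3, 7), t)))
Mul(Function('y')(13, -7), -419) = Mul(Add(-3, Mul(Rational(3, 7), 13)), -419) = Mul(Add(-3, Rational(39, 7)), -419) = Mul(Rational(18, 7), -419) = Rational(-7542, 7)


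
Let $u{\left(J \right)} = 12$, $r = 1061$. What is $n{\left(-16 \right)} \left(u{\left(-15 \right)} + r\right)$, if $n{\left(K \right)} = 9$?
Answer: $9657$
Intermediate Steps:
$n{\left(-16 \right)} \left(u{\left(-15 \right)} + r\right) = 9 \left(12 + 1061\right) = 9 \cdot 1073 = 9657$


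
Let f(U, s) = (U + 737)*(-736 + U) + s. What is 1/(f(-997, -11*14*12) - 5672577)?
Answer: -1/5223845 ≈ -1.9143e-7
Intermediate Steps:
f(U, s) = s + (-736 + U)*(737 + U) (f(U, s) = (737 + U)*(-736 + U) + s = (-736 + U)*(737 + U) + s = s + (-736 + U)*(737 + U))
1/(f(-997, -11*14*12) - 5672577) = 1/((-542432 - 997 - 11*14*12 + (-997)**2) - 5672577) = 1/((-542432 - 997 - 154*12 + 994009) - 5672577) = 1/((-542432 - 997 - 1848 + 994009) - 5672577) = 1/(448732 - 5672577) = 1/(-5223845) = -1/5223845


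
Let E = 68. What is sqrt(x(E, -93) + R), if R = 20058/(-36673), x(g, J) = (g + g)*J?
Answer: 3*I*sqrt(11184183906)/2821 ≈ 112.47*I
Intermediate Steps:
x(g, J) = 2*J*g (x(g, J) = (2*g)*J = 2*J*g)
R = -20058/36673 (R = 20058*(-1/36673) = -20058/36673 ≈ -0.54694)
sqrt(x(E, -93) + R) = sqrt(2*(-93)*68 - 20058/36673) = sqrt(-12648 - 20058/36673) = sqrt(-463860162/36673) = 3*I*sqrt(11184183906)/2821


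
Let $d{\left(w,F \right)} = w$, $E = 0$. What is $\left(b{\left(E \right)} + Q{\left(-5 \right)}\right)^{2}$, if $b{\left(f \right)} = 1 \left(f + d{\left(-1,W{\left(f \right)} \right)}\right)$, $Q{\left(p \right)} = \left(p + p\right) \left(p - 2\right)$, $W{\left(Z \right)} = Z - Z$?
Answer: $4761$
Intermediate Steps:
$W{\left(Z \right)} = 0$
$Q{\left(p \right)} = 2 p \left(-2 + p\right)$
$b{\left(f \right)} = -1 + f$ ($b{\left(f \right)} = 1 \left(f - 1\right) = 1 \left(-1 + f\right) = -1 + f$)
$\left(b{\left(E \right)} + Q{\left(-5 \right)}\right)^{2} = \left(\left(-1 + 0\right) + 2 \left(-5\right) \left(-2 - 5\right)\right)^{2} = \left(-1 + 2 \left(-5\right) \left(-7\right)\right)^{2} = \left(-1 + 70\right)^{2} = 69^{2} = 4761$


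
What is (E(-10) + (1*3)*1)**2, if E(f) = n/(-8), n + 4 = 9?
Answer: 361/64 ≈ 5.6406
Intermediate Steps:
n = 5 (n = -4 + 9 = 5)
E(f) = -5/8 (E(f) = 5/(-8) = 5*(-1/8) = -5/8)
(E(-10) + (1*3)*1)**2 = (-5/8 + (1*3)*1)**2 = (-5/8 + 3*1)**2 = (-5/8 + 3)**2 = (19/8)**2 = 361/64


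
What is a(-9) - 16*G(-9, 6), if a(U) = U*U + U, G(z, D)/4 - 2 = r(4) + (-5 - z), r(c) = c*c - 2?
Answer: -1208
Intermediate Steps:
r(c) = -2 + c² (r(c) = c² - 2 = -2 + c²)
G(z, D) = 44 - 4*z (G(z, D) = 8 + 4*((-2 + 4²) + (-5 - z)) = 8 + 4*((-2 + 16) + (-5 - z)) = 8 + 4*(14 + (-5 - z)) = 8 + 4*(9 - z) = 8 + (36 - 4*z) = 44 - 4*z)
a(U) = U + U² (a(U) = U² + U = U + U²)
a(-9) - 16*G(-9, 6) = -9*(1 - 9) - 16*(44 - 4*(-9)) = -9*(-8) - 16*(44 + 36) = 72 - 16*80 = 72 - 1280 = -1208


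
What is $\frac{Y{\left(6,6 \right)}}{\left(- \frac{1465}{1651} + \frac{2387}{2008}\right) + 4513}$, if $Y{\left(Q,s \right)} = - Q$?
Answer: $- \frac{19891248}{14962532921} \approx -0.0013294$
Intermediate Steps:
$\frac{Y{\left(6,6 \right)}}{\left(- \frac{1465}{1651} + \frac{2387}{2008}\right) + 4513} = \frac{\left(-1\right) 6}{\left(- \frac{1465}{1651} + \frac{2387}{2008}\right) + 4513} = - \frac{6}{\left(\left(-1465\right) \frac{1}{1651} + 2387 \cdot \frac{1}{2008}\right) + 4513} = - \frac{6}{\left(- \frac{1465}{1651} + \frac{2387}{2008}\right) + 4513} = - \frac{6}{\frac{999217}{3315208} + 4513} = - \frac{6}{\frac{14962532921}{3315208}} = \left(-6\right) \frac{3315208}{14962532921} = - \frac{19891248}{14962532921}$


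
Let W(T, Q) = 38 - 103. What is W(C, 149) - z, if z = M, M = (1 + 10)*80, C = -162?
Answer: -945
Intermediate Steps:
W(T, Q) = -65
M = 880 (M = 11*80 = 880)
z = 880
W(C, 149) - z = -65 - 1*880 = -65 - 880 = -945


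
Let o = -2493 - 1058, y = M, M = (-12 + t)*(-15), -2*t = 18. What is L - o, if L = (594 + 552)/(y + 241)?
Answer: 987751/278 ≈ 3553.1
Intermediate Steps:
t = -9 (t = -1/2*18 = -9)
M = 315 (M = (-12 - 9)*(-15) = -21*(-15) = 315)
y = 315
L = 573/278 (L = (594 + 552)/(315 + 241) = 1146/556 = 1146*(1/556) = 573/278 ≈ 2.0611)
o = -3551
L - o = 573/278 - 1*(-3551) = 573/278 + 3551 = 987751/278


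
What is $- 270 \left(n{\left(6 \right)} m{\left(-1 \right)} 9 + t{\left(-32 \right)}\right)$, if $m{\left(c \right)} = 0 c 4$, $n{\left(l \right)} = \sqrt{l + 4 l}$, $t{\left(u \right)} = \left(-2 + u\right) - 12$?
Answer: $12420$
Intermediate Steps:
$t{\left(u \right)} = -14 + u$
$n{\left(l \right)} = \sqrt{5} \sqrt{l}$ ($n{\left(l \right)} = \sqrt{5 l} = \sqrt{5} \sqrt{l}$)
$m{\left(c \right)} = 0$ ($m{\left(c \right)} = 0 \cdot 4 = 0$)
$- 270 \left(n{\left(6 \right)} m{\left(-1 \right)} 9 + t{\left(-32 \right)}\right) = - 270 \left(\sqrt{5} \sqrt{6} \cdot 0 \cdot 9 - 46\right) = - 270 \left(\sqrt{30} \cdot 0 \cdot 9 - 46\right) = - 270 \left(0 \cdot 9 - 46\right) = - 270 \left(0 - 46\right) = \left(-270\right) \left(-46\right) = 12420$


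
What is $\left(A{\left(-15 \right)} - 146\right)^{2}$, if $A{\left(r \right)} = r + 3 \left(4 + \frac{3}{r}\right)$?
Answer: $\frac{559504}{25} \approx 22380.0$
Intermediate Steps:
$A{\left(r \right)} = 12 + r + \frac{9}{r}$ ($A{\left(r \right)} = r + \left(12 + \frac{9}{r}\right) = 12 + r + \frac{9}{r}$)
$\left(A{\left(-15 \right)} - 146\right)^{2} = \left(\left(12 - 15 + \frac{9}{-15}\right) - 146\right)^{2} = \left(\left(12 - 15 + 9 \left(- \frac{1}{15}\right)\right) - 146\right)^{2} = \left(\left(12 - 15 - \frac{3}{5}\right) - 146\right)^{2} = \left(- \frac{18}{5} - 146\right)^{2} = \left(- \frac{748}{5}\right)^{2} = \frac{559504}{25}$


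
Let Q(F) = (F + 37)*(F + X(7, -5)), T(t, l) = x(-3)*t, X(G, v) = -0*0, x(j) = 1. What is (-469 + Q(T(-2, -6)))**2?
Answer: 290521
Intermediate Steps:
X(G, v) = 0 (X(G, v) = -1*0 = 0)
T(t, l) = t (T(t, l) = 1*t = t)
Q(F) = F*(37 + F) (Q(F) = (F + 37)*(F + 0) = (37 + F)*F = F*(37 + F))
(-469 + Q(T(-2, -6)))**2 = (-469 - 2*(37 - 2))**2 = (-469 - 2*35)**2 = (-469 - 70)**2 = (-539)**2 = 290521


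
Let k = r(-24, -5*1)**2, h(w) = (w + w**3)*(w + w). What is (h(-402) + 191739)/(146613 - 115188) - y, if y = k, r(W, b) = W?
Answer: 17404706593/10475 ≈ 1.6615e+6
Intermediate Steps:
h(w) = 2*w*(w + w**3) (h(w) = (w + w**3)*(2*w) = 2*w*(w + w**3))
k = 576 (k = (-24)**2 = 576)
y = 576
(h(-402) + 191739)/(146613 - 115188) - y = (2*(-402)**2*(1 + (-402)**2) + 191739)/(146613 - 115188) - 1*576 = (2*161604*(1 + 161604) + 191739)/31425 - 576 = (2*161604*161605 + 191739)*(1/31425) - 576 = (52232028840 + 191739)*(1/31425) - 576 = 52232220579*(1/31425) - 576 = 17410740193/10475 - 576 = 17404706593/10475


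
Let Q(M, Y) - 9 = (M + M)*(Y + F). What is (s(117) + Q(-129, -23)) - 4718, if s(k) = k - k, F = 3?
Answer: 451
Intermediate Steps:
s(k) = 0
Q(M, Y) = 9 + 2*M*(3 + Y) (Q(M, Y) = 9 + (M + M)*(Y + 3) = 9 + (2*M)*(3 + Y) = 9 + 2*M*(3 + Y))
(s(117) + Q(-129, -23)) - 4718 = (0 + (9 + 6*(-129) + 2*(-129)*(-23))) - 4718 = (0 + (9 - 774 + 5934)) - 4718 = (0 + 5169) - 4718 = 5169 - 4718 = 451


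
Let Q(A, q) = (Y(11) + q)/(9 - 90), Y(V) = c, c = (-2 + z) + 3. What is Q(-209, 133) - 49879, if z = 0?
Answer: -4040333/81 ≈ -49881.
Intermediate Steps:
c = 1 (c = (-2 + 0) + 3 = -2 + 3 = 1)
Y(V) = 1
Q(A, q) = -1/81 - q/81 (Q(A, q) = (1 + q)/(9 - 90) = (1 + q)/(-81) = (1 + q)*(-1/81) = -1/81 - q/81)
Q(-209, 133) - 49879 = (-1/81 - 1/81*133) - 49879 = (-1/81 - 133/81) - 49879 = -134/81 - 49879 = -4040333/81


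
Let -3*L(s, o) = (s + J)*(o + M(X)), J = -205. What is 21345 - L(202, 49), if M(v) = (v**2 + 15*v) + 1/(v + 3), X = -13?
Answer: 213221/10 ≈ 21322.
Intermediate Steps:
M(v) = v**2 + 1/(3 + v) + 15*v (M(v) = (v**2 + 15*v) + 1/(3 + v) = v**2 + 1/(3 + v) + 15*v)
L(s, o) = -(-205 + s)*(-261/10 + o)/3 (L(s, o) = -(s - 205)*(o + (1 + (-13)**3 + 18*(-13)**2 + 45*(-13))/(3 - 13))/3 = -(-205 + s)*(o + (1 - 2197 + 18*169 - 585)/(-10))/3 = -(-205 + s)*(o - (1 - 2197 + 3042 - 585)/10)/3 = -(-205 + s)*(o - 1/10*261)/3 = -(-205 + s)*(o - 261/10)/3 = -(-205 + s)*(-261/10 + o)/3)
21345 - L(202, 49) = 21345 - (-3567/2 + (87/10)*202 + (205/3)*49 - 1/3*49*202) = 21345 - (-3567/2 + 8787/5 + 10045/3 - 9898/3) = 21345 - 1*229/10 = 21345 - 229/10 = 213221/10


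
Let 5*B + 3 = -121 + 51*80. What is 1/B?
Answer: 5/3956 ≈ 0.0012639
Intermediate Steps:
B = 3956/5 (B = -⅗ + (-121 + 51*80)/5 = -⅗ + (-121 + 4080)/5 = -⅗ + (⅕)*3959 = -⅗ + 3959/5 = 3956/5 ≈ 791.20)
1/B = 1/(3956/5) = 5/3956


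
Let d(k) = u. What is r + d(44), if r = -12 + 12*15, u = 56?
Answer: 224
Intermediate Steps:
d(k) = 56
r = 168 (r = -12 + 180 = 168)
r + d(44) = 168 + 56 = 224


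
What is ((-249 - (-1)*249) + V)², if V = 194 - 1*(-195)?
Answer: 151321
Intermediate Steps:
V = 389 (V = 194 + 195 = 389)
((-249 - (-1)*249) + V)² = ((-249 - (-1)*249) + 389)² = ((-249 - 1*(-249)) + 389)² = ((-249 + 249) + 389)² = (0 + 389)² = 389² = 151321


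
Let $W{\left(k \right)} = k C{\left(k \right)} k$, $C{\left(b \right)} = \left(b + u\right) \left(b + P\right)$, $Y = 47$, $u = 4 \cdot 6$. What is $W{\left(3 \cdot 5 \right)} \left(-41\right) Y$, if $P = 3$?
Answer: $-304369650$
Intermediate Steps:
$u = 24$
$C{\left(b \right)} = \left(3 + b\right) \left(24 + b\right)$ ($C{\left(b \right)} = \left(b + 24\right) \left(b + 3\right) = \left(24 + b\right) \left(3 + b\right) = \left(3 + b\right) \left(24 + b\right)$)
$W{\left(k \right)} = k^{2} \left(72 + k^{2} + 27 k\right)$ ($W{\left(k \right)} = k \left(72 + k^{2} + 27 k\right) k = k^{2} \left(72 + k^{2} + 27 k\right)$)
$W{\left(3 \cdot 5 \right)} \left(-41\right) Y = \left(3 \cdot 5\right)^{2} \left(72 + \left(3 \cdot 5\right)^{2} + 27 \cdot 3 \cdot 5\right) \left(-41\right) 47 = 15^{2} \left(72 + 15^{2} + 27 \cdot 15\right) \left(-41\right) 47 = 225 \left(72 + 225 + 405\right) \left(-41\right) 47 = 225 \cdot 702 \left(-41\right) 47 = 157950 \left(-41\right) 47 = \left(-6475950\right) 47 = -304369650$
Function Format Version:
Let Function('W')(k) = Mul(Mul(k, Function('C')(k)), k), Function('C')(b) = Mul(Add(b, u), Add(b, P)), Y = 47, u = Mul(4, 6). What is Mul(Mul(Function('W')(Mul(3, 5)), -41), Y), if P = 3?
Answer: -304369650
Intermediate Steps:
u = 24
Function('C')(b) = Mul(Add(3, b), Add(24, b)) (Function('C')(b) = Mul(Add(b, 24), Add(b, 3)) = Mul(Add(24, b), Add(3, b)) = Mul(Add(3, b), Add(24, b)))
Function('W')(k) = Mul(Pow(k, 2), Add(72, Pow(k, 2), Mul(27, k))) (Function('W')(k) = Mul(Mul(k, Add(72, Pow(k, 2), Mul(27, k))), k) = Mul(Pow(k, 2), Add(72, Pow(k, 2), Mul(27, k))))
Mul(Mul(Function('W')(Mul(3, 5)), -41), Y) = Mul(Mul(Mul(Pow(Mul(3, 5), 2), Add(72, Pow(Mul(3, 5), 2), Mul(27, Mul(3, 5)))), -41), 47) = Mul(Mul(Mul(Pow(15, 2), Add(72, Pow(15, 2), Mul(27, 15))), -41), 47) = Mul(Mul(Mul(225, Add(72, 225, 405)), -41), 47) = Mul(Mul(Mul(225, 702), -41), 47) = Mul(Mul(157950, -41), 47) = Mul(-6475950, 47) = -304369650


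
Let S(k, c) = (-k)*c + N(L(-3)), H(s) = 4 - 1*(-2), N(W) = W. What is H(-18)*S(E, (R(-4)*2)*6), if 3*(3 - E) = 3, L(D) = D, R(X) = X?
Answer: 558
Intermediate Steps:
E = 2 (E = 3 - ⅓*3 = 3 - 1 = 2)
H(s) = 6 (H(s) = 4 + 2 = 6)
S(k, c) = -3 - c*k (S(k, c) = (-k)*c - 3 = -c*k - 3 = -3 - c*k)
H(-18)*S(E, (R(-4)*2)*6) = 6*(-3 - 1*-4*2*6*2) = 6*(-3 - 1*(-8*6)*2) = 6*(-3 - 1*(-48)*2) = 6*(-3 + 96) = 6*93 = 558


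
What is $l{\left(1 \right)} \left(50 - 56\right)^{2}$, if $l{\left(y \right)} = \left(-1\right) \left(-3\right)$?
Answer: $108$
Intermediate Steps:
$l{\left(y \right)} = 3$
$l{\left(1 \right)} \left(50 - 56\right)^{2} = 3 \left(50 - 56\right)^{2} = 3 \left(-6\right)^{2} = 3 \cdot 36 = 108$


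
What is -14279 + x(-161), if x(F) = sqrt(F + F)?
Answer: -14279 + I*sqrt(322) ≈ -14279.0 + 17.944*I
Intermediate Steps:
x(F) = sqrt(2)*sqrt(F) (x(F) = sqrt(2*F) = sqrt(2)*sqrt(F))
-14279 + x(-161) = -14279 + sqrt(2)*sqrt(-161) = -14279 + sqrt(2)*(I*sqrt(161)) = -14279 + I*sqrt(322)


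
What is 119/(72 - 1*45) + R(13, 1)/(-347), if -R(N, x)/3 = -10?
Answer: 40483/9369 ≈ 4.3210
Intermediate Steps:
R(N, x) = 30 (R(N, x) = -3*(-10) = 30)
119/(72 - 1*45) + R(13, 1)/(-347) = 119/(72 - 1*45) + 30/(-347) = 119/(72 - 45) + 30*(-1/347) = 119/27 - 30/347 = 40483/9369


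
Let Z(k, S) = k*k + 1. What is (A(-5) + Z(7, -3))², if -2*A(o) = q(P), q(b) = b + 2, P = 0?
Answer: 2401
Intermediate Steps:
q(b) = 2 + b
A(o) = -1 (A(o) = -(2 + 0)/2 = -½*2 = -1)
Z(k, S) = 1 + k² (Z(k, S) = k² + 1 = 1 + k²)
(A(-5) + Z(7, -3))² = (-1 + (1 + 7²))² = (-1 + (1 + 49))² = (-1 + 50)² = 49² = 2401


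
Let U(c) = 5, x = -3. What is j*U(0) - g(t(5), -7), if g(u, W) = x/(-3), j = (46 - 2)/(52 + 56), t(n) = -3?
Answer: 28/27 ≈ 1.0370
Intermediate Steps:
j = 11/27 (j = 44/108 = 44*(1/108) = 11/27 ≈ 0.40741)
g(u, W) = 1 (g(u, W) = -3/(-3) = -3*(-1/3) = 1)
j*U(0) - g(t(5), -7) = (11/27)*5 - 1*1 = 55/27 - 1 = 28/27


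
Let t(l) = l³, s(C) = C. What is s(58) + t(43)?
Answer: 79565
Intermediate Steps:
s(58) + t(43) = 58 + 43³ = 58 + 79507 = 79565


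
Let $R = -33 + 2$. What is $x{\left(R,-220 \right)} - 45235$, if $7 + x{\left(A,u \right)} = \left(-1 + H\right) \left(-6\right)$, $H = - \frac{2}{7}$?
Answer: $- \frac{316640}{7} \approx -45234.0$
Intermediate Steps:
$H = - \frac{2}{7}$ ($H = \left(-2\right) \frac{1}{7} = - \frac{2}{7} \approx -0.28571$)
$R = -31$
$x{\left(A,u \right)} = \frac{5}{7}$ ($x{\left(A,u \right)} = -7 + \left(-1 - \frac{2}{7}\right) \left(-6\right) = -7 - - \frac{54}{7} = -7 + \frac{54}{7} = \frac{5}{7}$)
$x{\left(R,-220 \right)} - 45235 = \frac{5}{7} - 45235 = - \frac{316640}{7}$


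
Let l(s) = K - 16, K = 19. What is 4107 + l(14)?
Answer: 4110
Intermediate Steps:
l(s) = 3 (l(s) = 19 - 16 = 3)
4107 + l(14) = 4107 + 3 = 4110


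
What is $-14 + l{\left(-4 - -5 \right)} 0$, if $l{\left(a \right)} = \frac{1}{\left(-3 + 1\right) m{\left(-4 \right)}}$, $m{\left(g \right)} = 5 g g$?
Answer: $-14$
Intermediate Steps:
$m{\left(g \right)} = 5 g^{2}$
$l{\left(a \right)} = - \frac{1}{160}$ ($l{\left(a \right)} = \frac{1}{\left(-3 + 1\right) 5 \left(-4\right)^{2}} = \frac{1}{\left(-2\right) 5 \cdot 16} = - \frac{1}{2 \cdot 80} = \left(- \frac{1}{2}\right) \frac{1}{80} = - \frac{1}{160}$)
$-14 + l{\left(-4 - -5 \right)} 0 = -14 - 0 = -14 + 0 = -14$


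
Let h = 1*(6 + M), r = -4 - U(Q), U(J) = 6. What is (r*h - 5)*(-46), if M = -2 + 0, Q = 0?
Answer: 2070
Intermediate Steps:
M = -2
r = -10 (r = -4 - 1*6 = -4 - 6 = -10)
h = 4 (h = 1*(6 - 2) = 1*4 = 4)
(r*h - 5)*(-46) = (-10*4 - 5)*(-46) = (-40 - 5)*(-46) = -45*(-46) = 2070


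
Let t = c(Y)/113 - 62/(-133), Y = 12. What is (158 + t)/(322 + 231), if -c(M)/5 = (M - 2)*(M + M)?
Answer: 2221988/8311037 ≈ 0.26735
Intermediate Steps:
c(M) = -10*M*(-2 + M) (c(M) = -5*(M - 2)*(M + M) = -5*(-2 + M)*2*M = -10*M*(-2 + M))
t = -152594/15029 (t = (10*12*(2 - 1*12))/113 - 62/(-133) = (10*12*(2 - 12))*(1/113) - 62*(-1/133) = (10*12*(-10))*(1/113) + 62/133 = -1200*1/113 + 62/133 = -1200/113 + 62/133 = -152594/15029 ≈ -10.153)
(158 + t)/(322 + 231) = (158 - 152594/15029)/(322 + 231) = (2221988/15029)/553 = (2221988/15029)*(1/553) = 2221988/8311037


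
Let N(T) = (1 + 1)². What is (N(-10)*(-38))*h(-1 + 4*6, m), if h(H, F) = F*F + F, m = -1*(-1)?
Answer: -304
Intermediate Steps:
m = 1
h(H, F) = F + F² (h(H, F) = F² + F = F + F²)
N(T) = 4 (N(T) = 2² = 4)
(N(-10)*(-38))*h(-1 + 4*6, m) = (4*(-38))*(1*(1 + 1)) = -152*2 = -304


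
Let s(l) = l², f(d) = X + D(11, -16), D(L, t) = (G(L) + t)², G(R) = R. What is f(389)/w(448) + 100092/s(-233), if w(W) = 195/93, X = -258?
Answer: -385623467/3528785 ≈ -109.28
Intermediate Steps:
w(W) = 65/31 (w(W) = 195*(1/93) = 65/31)
D(L, t) = (L + t)²
f(d) = -233 (f(d) = -258 + (11 - 16)² = -258 + (-5)² = -258 + 25 = -233)
f(389)/w(448) + 100092/s(-233) = -233/65/31 + 100092/((-233)²) = -233*31/65 + 100092/54289 = -7223/65 + 100092*(1/54289) = -7223/65 + 100092/54289 = -385623467/3528785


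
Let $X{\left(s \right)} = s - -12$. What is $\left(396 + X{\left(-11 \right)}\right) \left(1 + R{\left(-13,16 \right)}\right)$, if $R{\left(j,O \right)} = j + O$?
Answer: $1588$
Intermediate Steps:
$X{\left(s \right)} = 12 + s$ ($X{\left(s \right)} = s + 12 = 12 + s$)
$R{\left(j,O \right)} = O + j$
$\left(396 + X{\left(-11 \right)}\right) \left(1 + R{\left(-13,16 \right)}\right) = \left(396 + \left(12 - 11\right)\right) \left(1 + \left(16 - 13\right)\right) = \left(396 + 1\right) \left(1 + 3\right) = 397 \cdot 4 = 1588$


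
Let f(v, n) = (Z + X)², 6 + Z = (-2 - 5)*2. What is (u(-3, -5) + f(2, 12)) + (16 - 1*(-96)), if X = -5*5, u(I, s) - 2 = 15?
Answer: 2154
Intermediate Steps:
u(I, s) = 17 (u(I, s) = 2 + 15 = 17)
X = -25
Z = -20 (Z = -6 + (-2 - 5)*2 = -6 - 7*2 = -6 - 14 = -20)
f(v, n) = 2025 (f(v, n) = (-20 - 25)² = (-45)² = 2025)
(u(-3, -5) + f(2, 12)) + (16 - 1*(-96)) = (17 + 2025) + (16 - 1*(-96)) = 2042 + (16 + 96) = 2042 + 112 = 2154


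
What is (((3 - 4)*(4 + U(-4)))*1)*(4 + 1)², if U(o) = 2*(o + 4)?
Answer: -100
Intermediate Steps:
U(o) = 8 + 2*o (U(o) = 2*(4 + o) = 8 + 2*o)
(((3 - 4)*(4 + U(-4)))*1)*(4 + 1)² = (((3 - 4)*(4 + (8 + 2*(-4))))*1)*(4 + 1)² = (-(4 + (8 - 8))*1)*5² = (-(4 + 0)*1)*25 = (-1*4*1)*25 = -4*1*25 = -4*25 = -100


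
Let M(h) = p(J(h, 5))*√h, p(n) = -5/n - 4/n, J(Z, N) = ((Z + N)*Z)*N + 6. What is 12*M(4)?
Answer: -36/31 ≈ -1.1613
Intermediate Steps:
J(Z, N) = 6 + N*Z*(N + Z) (J(Z, N) = ((N + Z)*Z)*N + 6 = (Z*(N + Z))*N + 6 = N*Z*(N + Z) + 6 = 6 + N*Z*(N + Z))
p(n) = -9/n
M(h) = -9*√h/(6 + 5*h² + 25*h) (M(h) = (-9/(6 + 5*h² + h*5²))*√h = (-9/(6 + 5*h² + h*25))*√h = (-9/(6 + 5*h² + 25*h))*√h = -9*√h/(6 + 5*h² + 25*h))
12*M(4) = 12*(-9*√4/(6 + 5*4² + 25*4)) = 12*(-9*2/(6 + 5*16 + 100)) = 12*(-9*2/(6 + 80 + 100)) = 12*(-9*2/186) = 12*(-9*2*1/186) = 12*(-3/31) = -36/31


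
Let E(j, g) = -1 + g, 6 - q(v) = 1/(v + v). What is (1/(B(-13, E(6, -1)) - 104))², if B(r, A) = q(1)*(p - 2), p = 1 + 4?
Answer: 4/30625 ≈ 0.00013061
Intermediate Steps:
p = 5
q(v) = 6 - 1/(2*v) (q(v) = 6 - 1/(v + v) = 6 - 1/(2*v))
B(r, A) = 33/2 (B(r, A) = (6 - ½/1)*(5 - 2) = (6 - ½*1)*3 = (6 - ½)*3 = (11/2)*3 = 33/2)
(1/(B(-13, E(6, -1)) - 104))² = (1/(33/2 - 104))² = (1/(-175/2))² = (-2/175)² = 4/30625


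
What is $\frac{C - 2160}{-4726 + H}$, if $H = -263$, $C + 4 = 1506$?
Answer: $\frac{658}{4989} \approx 0.13189$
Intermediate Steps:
$C = 1502$ ($C = -4 + 1506 = 1502$)
$\frac{C - 2160}{-4726 + H} = \frac{1502 - 2160}{-4726 - 263} = - \frac{658}{-4989} = \left(-658\right) \left(- \frac{1}{4989}\right) = \frac{658}{4989}$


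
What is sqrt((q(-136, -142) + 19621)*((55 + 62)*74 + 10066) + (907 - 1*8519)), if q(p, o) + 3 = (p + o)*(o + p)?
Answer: 2*sqrt(453596359) ≈ 42596.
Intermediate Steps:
q(p, o) = -3 + (o + p)**2 (q(p, o) = -3 + (p + o)*(o + p) = -3 + (o + p)*(o + p) = -3 + (o + p)**2)
sqrt((q(-136, -142) + 19621)*((55 + 62)*74 + 10066) + (907 - 1*8519)) = sqrt(((-3 + (-142 - 136)**2) + 19621)*((55 + 62)*74 + 10066) + (907 - 1*8519)) = sqrt(((-3 + (-278)**2) + 19621)*(117*74 + 10066) + (907 - 8519)) = sqrt(((-3 + 77284) + 19621)*(8658 + 10066) - 7612) = sqrt((77281 + 19621)*18724 - 7612) = sqrt(96902*18724 - 7612) = sqrt(1814393048 - 7612) = sqrt(1814385436) = 2*sqrt(453596359)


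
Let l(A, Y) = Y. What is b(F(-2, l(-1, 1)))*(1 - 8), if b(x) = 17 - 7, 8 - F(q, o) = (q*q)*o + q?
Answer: -70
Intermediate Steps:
F(q, o) = 8 - q - o*q² (F(q, o) = 8 - ((q*q)*o + q) = 8 - (q²*o + q) = 8 - (o*q² + q) = 8 - (q + o*q²) = 8 + (-q - o*q²) = 8 - q - o*q²)
b(x) = 10
b(F(-2, l(-1, 1)))*(1 - 8) = 10*(1 - 8) = 10*(-7) = -70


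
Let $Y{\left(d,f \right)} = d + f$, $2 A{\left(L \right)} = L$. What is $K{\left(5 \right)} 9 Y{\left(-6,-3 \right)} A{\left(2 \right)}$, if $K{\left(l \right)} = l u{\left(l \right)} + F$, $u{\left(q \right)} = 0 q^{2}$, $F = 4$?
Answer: $-324$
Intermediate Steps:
$A{\left(L \right)} = \frac{L}{2}$
$u{\left(q \right)} = 0$
$K{\left(l \right)} = 4$ ($K{\left(l \right)} = l 0 + 4 = 0 + 4 = 4$)
$K{\left(5 \right)} 9 Y{\left(-6,-3 \right)} A{\left(2 \right)} = 4 \cdot 9 \left(-6 - 3\right) \frac{1}{2} \cdot 2 = 36 \left(-9\right) 1 = \left(-324\right) 1 = -324$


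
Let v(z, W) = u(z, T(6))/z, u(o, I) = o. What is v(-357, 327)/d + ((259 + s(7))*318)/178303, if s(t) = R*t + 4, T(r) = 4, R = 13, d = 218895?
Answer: 24641626243/39029635185 ≈ 0.63136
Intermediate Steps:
s(t) = 4 + 13*t (s(t) = 13*t + 4 = 4 + 13*t)
v(z, W) = 1 (v(z, W) = z/z = 1)
v(-357, 327)/d + ((259 + s(7))*318)/178303 = 1/218895 + ((259 + (4 + 13*7))*318)/178303 = 1*(1/218895) + ((259 + (4 + 91))*318)*(1/178303) = 1/218895 + ((259 + 95)*318)*(1/178303) = 1/218895 + (354*318)*(1/178303) = 1/218895 + 112572*(1/178303) = 1/218895 + 112572/178303 = 24641626243/39029635185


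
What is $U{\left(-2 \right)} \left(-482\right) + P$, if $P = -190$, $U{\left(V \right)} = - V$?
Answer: $-1154$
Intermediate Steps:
$U{\left(-2 \right)} \left(-482\right) + P = \left(-1\right) \left(-2\right) \left(-482\right) - 190 = 2 \left(-482\right) - 190 = -964 - 190 = -1154$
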